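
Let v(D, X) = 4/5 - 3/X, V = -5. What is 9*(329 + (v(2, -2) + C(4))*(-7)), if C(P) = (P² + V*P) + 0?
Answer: 30681/10 ≈ 3068.1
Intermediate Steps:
C(P) = P² - 5*P (C(P) = (P² - 5*P) + 0 = P² - 5*P)
v(D, X) = ⅘ - 3/X (v(D, X) = 4*(⅕) - 3/X = ⅘ - 3/X)
9*(329 + (v(2, -2) + C(4))*(-7)) = 9*(329 + ((⅘ - 3/(-2)) + 4*(-5 + 4))*(-7)) = 9*(329 + ((⅘ - 3*(-½)) + 4*(-1))*(-7)) = 9*(329 + ((⅘ + 3/2) - 4)*(-7)) = 9*(329 + (23/10 - 4)*(-7)) = 9*(329 - 17/10*(-7)) = 9*(329 + 119/10) = 9*(3409/10) = 30681/10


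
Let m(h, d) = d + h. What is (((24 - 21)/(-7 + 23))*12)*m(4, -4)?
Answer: 0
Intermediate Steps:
(((24 - 21)/(-7 + 23))*12)*m(4, -4) = (((24 - 21)/(-7 + 23))*12)*(-4 + 4) = ((3/16)*12)*0 = (9/4)*0 = 0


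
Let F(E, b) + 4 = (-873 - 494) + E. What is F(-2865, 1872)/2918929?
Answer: -4236/2918929 ≈ -0.0014512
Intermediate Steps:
F(E, b) = -1371 + E (F(E, b) = -4 + ((-873 - 494) + E) = -4 + (-1367 + E) = -1371 + E)
F(-2865, 1872)/2918929 = (-1371 - 2865)/2918929 = -4236*1/2918929 = -4236/2918929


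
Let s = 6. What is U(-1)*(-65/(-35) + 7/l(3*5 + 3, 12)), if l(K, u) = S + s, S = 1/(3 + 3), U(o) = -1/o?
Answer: 775/259 ≈ 2.9923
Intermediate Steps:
S = ⅙ (S = 1/6 = ⅙ ≈ 0.16667)
l(K, u) = 37/6 (l(K, u) = ⅙ + 6 = 37/6)
U(-1)*(-65/(-35) + 7/l(3*5 + 3, 12)) = (-1/(-1))*(-65/(-35) + 7/(37/6)) = (-1*(-1))*(-65*(-1/35) + 7*(6/37)) = 1*(13/7 + 42/37) = 1*(775/259) = 775/259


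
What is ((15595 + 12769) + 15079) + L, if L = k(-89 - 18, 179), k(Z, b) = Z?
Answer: 43336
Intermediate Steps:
L = -107 (L = -89 - 18 = -107)
((15595 + 12769) + 15079) + L = ((15595 + 12769) + 15079) - 107 = (28364 + 15079) - 107 = 43443 - 107 = 43336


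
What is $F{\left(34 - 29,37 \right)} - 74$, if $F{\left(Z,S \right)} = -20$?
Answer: $-94$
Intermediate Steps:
$F{\left(34 - 29,37 \right)} - 74 = -20 - 74 = -94$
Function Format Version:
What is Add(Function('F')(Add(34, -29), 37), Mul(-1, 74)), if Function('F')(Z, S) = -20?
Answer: -94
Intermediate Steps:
Add(Function('F')(Add(34, -29), 37), Mul(-1, 74)) = Add(-20, Mul(-1, 74)) = Add(-20, -74) = -94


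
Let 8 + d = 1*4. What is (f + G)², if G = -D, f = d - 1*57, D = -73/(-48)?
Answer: 9006001/2304 ≈ 3908.9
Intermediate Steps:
d = -4 (d = -8 + 1*4 = -8 + 4 = -4)
D = 73/48 (D = -73*(-1/48) = 73/48 ≈ 1.5208)
f = -61 (f = -4 - 1*57 = -4 - 57 = -61)
G = -73/48 (G = -1*73/48 = -73/48 ≈ -1.5208)
(f + G)² = (-61 - 73/48)² = (-3001/48)² = 9006001/2304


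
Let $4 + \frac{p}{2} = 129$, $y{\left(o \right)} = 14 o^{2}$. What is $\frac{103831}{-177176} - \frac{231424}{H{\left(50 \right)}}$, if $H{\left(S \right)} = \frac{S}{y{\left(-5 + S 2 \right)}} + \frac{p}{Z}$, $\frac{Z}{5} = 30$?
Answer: $- \frac{155421688482361}{1119575144} \approx -1.3882 \cdot 10^{5}$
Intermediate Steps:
$Z = 150$ ($Z = 5 \cdot 30 = 150$)
$p = 250$ ($p = -8 + 2 \cdot 129 = -8 + 258 = 250$)
$H{\left(S \right)} = \frac{5}{3} + \frac{S}{14 \left(-5 + 2 S\right)^{2}}$ ($H{\left(S \right)} = \frac{S}{14 \left(-5 + S 2\right)^{2}} + \frac{250}{150} = \frac{S}{14 \left(-5 + 2 S\right)^{2}} + 250 \cdot \frac{1}{150} = S \frac{1}{14 \left(-5 + 2 S\right)^{2}} + \frac{5}{3} = \frac{S}{14 \left(-5 + 2 S\right)^{2}} + \frac{5}{3} = \frac{5}{3} + \frac{S}{14 \left(-5 + 2 S\right)^{2}}$)
$\frac{103831}{-177176} - \frac{231424}{H{\left(50 \right)}} = \frac{103831}{-177176} - \frac{231424}{\frac{5}{3} + \frac{1}{14} \cdot 50 \frac{1}{\left(-5 + 2 \cdot 50\right)^{2}}} = 103831 \left(- \frac{1}{177176}\right) - \frac{231424}{\frac{5}{3} + \frac{1}{14} \cdot 50 \frac{1}{\left(-5 + 100\right)^{2}}} = - \frac{103831}{177176} - \frac{231424}{\frac{5}{3} + \frac{1}{14} \cdot 50 \cdot \frac{1}{9025}} = - \frac{103831}{177176} - \frac{231424}{\frac{5}{3} + \frac{1}{2527}} = - \frac{103831}{177176} - \frac{231424}{\frac{12638}{7581}} = - \frac{103831}{177176} - \frac{877212672}{6319} = - \frac{155421688482361}{1119575144}$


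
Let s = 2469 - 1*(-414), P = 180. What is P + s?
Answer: 3063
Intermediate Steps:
s = 2883 (s = 2469 + 414 = 2883)
P + s = 180 + 2883 = 3063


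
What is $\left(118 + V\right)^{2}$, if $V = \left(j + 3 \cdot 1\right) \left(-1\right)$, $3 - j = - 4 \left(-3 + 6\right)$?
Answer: $10000$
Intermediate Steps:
$j = 15$ ($j = 3 - - 4 \left(-3 + 6\right) = 3 - \left(-4\right) 3 = 3 - -12 = 3 + 12 = 15$)
$V = -18$ ($V = \left(15 + 3 \cdot 1\right) \left(-1\right) = \left(15 + 3\right) \left(-1\right) = 18 \left(-1\right) = -18$)
$\left(118 + V\right)^{2} = \left(118 - 18\right)^{2} = 100^{2} = 10000$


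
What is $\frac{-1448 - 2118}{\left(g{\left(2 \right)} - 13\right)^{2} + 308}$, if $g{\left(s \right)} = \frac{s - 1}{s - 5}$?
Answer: $- \frac{16047}{2186} \approx -7.3408$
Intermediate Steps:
$g{\left(s \right)} = \frac{-1 + s}{-5 + s}$
$\frac{-1448 - 2118}{\left(g{\left(2 \right)} - 13\right)^{2} + 308} = \frac{-1448 - 2118}{\left(\frac{-1 + 2}{-5 + 2} - 13\right)^{2} + 308} = - \frac{3566}{\left(\frac{1}{-3} \cdot 1 - 13\right)^{2} + 308} = - \frac{3566}{\left(\left(- \frac{1}{3}\right) 1 - 13\right)^{2} + 308} = - \frac{3566}{\left(- \frac{1}{3} - 13\right)^{2} + 308} = - \frac{3566}{\left(- \frac{40}{3}\right)^{2} + 308} = - \frac{3566}{\frac{1600}{9} + 308} = - \frac{3566}{\frac{4372}{9}} = \left(-3566\right) \frac{9}{4372} = - \frac{16047}{2186}$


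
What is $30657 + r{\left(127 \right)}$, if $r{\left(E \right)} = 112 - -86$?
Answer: $30855$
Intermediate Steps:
$r{\left(E \right)} = 198$ ($r{\left(E \right)} = 112 + 86 = 198$)
$30657 + r{\left(127 \right)} = 30657 + 198 = 30855$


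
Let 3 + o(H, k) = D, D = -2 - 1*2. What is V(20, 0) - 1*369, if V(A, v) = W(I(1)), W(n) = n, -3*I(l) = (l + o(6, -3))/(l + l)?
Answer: -368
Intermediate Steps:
D = -4 (D = -2 - 2 = -4)
o(H, k) = -7 (o(H, k) = -3 - 4 = -7)
I(l) = -(-7 + l)/(6*l) (I(l) = -(l - 7)/(3*(l + l)) = -(-7 + l)/(3*(2*l)) = -(-7 + l)*1/(2*l)/3 = -(-7 + l)/(6*l))
V(A, v) = 1 (V(A, v) = (⅙)*(7 - 1*1)/1 = (⅙)*1*(7 - 1) = (⅙)*1*6 = 1)
V(20, 0) - 1*369 = 1 - 1*369 = 1 - 369 = -368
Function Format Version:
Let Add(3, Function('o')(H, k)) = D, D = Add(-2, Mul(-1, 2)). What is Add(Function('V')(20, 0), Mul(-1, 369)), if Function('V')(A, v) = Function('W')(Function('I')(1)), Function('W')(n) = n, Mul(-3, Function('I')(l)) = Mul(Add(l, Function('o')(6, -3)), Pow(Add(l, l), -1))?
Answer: -368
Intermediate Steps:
D = -4 (D = Add(-2, -2) = -4)
Function('o')(H, k) = -7 (Function('o')(H, k) = Add(-3, -4) = -7)
Function('I')(l) = Mul(Rational(-1, 6), Pow(l, -1), Add(-7, l)) (Function('I')(l) = Mul(Rational(-1, 3), Mul(Add(l, -7), Pow(Add(l, l), -1))) = Mul(Rational(-1, 3), Mul(Add(-7, l), Pow(Mul(2, l), -1))) = Mul(Rational(-1, 3), Mul(Add(-7, l), Mul(Rational(1, 2), Pow(l, -1)))) = Mul(Rational(-1, 3), Mul(Rational(1, 2), Pow(l, -1), Add(-7, l))) = Mul(Rational(-1, 6), Pow(l, -1), Add(-7, l)))
Function('V')(A, v) = 1 (Function('V')(A, v) = Mul(Rational(1, 6), Pow(1, -1), Add(7, Mul(-1, 1))) = Mul(Rational(1, 6), 1, Add(7, -1)) = Mul(Rational(1, 6), 1, 6) = 1)
Add(Function('V')(20, 0), Mul(-1, 369)) = Add(1, Mul(-1, 369)) = Add(1, -369) = -368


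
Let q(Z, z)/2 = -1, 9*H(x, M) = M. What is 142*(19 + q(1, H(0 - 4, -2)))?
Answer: 2414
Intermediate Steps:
H(x, M) = M/9
q(Z, z) = -2 (q(Z, z) = 2*(-1) = -2)
142*(19 + q(1, H(0 - 4, -2))) = 142*(19 - 2) = 142*17 = 2414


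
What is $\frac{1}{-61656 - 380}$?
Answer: $- \frac{1}{62036} \approx -1.612 \cdot 10^{-5}$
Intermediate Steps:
$\frac{1}{-61656 - 380} = \frac{1}{-62036} = - \frac{1}{62036}$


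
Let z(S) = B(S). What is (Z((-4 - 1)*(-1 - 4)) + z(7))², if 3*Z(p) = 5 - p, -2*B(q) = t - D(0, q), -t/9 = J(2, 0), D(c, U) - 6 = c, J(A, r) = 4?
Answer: 1849/9 ≈ 205.44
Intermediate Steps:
D(c, U) = 6 + c
t = -36 (t = -9*4 = -36)
B(q) = 21 (B(q) = -(-36 - (6 + 0))/2 = -(-36 - 1*6)/2 = -(-36 - 6)/2 = -½*(-42) = 21)
z(S) = 21
Z(p) = 5/3 - p/3 (Z(p) = (5 - p)/3 = 5/3 - p/3)
(Z((-4 - 1)*(-1 - 4)) + z(7))² = ((5/3 - (-4 - 1)*(-1 - 4)/3) + 21)² = ((5/3 - (-5)*(-5)/3) + 21)² = ((5/3 - ⅓*25) + 21)² = ((5/3 - 25/3) + 21)² = (-20/3 + 21)² = (43/3)² = 1849/9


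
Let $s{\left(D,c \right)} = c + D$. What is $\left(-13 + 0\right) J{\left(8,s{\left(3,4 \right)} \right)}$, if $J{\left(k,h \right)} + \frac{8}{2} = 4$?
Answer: $0$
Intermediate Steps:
$s{\left(D,c \right)} = D + c$
$J{\left(k,h \right)} = 0$ ($J{\left(k,h \right)} = -4 + 4 = 0$)
$\left(-13 + 0\right) J{\left(8,s{\left(3,4 \right)} \right)} = \left(-13 + 0\right) 0 = \left(-13\right) 0 = 0$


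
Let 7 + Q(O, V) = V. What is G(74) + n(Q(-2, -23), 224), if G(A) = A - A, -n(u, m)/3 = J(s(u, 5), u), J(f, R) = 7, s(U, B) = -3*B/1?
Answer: -21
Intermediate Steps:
Q(O, V) = -7 + V
s(U, B) = -3*B
n(u, m) = -21 (n(u, m) = -3*7 = -21)
G(A) = 0
G(74) + n(Q(-2, -23), 224) = 0 - 21 = -21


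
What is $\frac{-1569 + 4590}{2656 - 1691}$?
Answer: $\frac{3021}{965} \approx 3.1306$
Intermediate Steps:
$\frac{-1569 + 4590}{2656 - 1691} = \frac{3021}{965}$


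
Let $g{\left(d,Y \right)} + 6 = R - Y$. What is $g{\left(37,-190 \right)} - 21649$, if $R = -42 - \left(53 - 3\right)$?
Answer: $-21557$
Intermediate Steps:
$R = -92$ ($R = -42 - 50 = -92$)
$g{\left(d,Y \right)} = -98 - Y$ ($g{\left(d,Y \right)} = -6 - \left(92 + Y\right) = -98 - Y$)
$g{\left(37,-190 \right)} - 21649 = \left(-98 - -190\right) - 21649 = \left(-98 + 190\right) - 21649 = 92 - 21649 = -21557$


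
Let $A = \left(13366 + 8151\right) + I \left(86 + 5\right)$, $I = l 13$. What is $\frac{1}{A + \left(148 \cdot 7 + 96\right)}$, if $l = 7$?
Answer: $\frac{1}{30930} \approx 3.2331 \cdot 10^{-5}$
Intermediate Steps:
$I = 91$ ($I = 7 \cdot 13 = 91$)
$A = 29798$ ($A = \left(13366 + 8151\right) + 91 \left(86 + 5\right) = 21517 + 91 \cdot 91 = 21517 + 8281 = 29798$)
$\frac{1}{A + \left(148 \cdot 7 + 96\right)} = \frac{1}{29798 + \left(148 \cdot 7 + 96\right)} = \frac{1}{29798 + \left(1036 + 96\right)} = \frac{1}{29798 + 1132} = \frac{1}{30930}$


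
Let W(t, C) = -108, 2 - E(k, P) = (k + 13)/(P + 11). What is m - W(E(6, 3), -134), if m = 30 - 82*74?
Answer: -5930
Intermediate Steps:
E(k, P) = 2 - (13 + k)/(11 + P) (E(k, P) = 2 - (k + 13)/(P + 11) = 2 - (13 + k)/(11 + P))
m = -6038 (m = 30 - 6068 = -6038)
m - W(E(6, 3), -134) = -6038 - 1*(-108) = -6038 + 108 = -5930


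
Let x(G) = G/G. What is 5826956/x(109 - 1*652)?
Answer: 5826956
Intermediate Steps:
x(G) = 1
5826956/x(109 - 1*652) = 5826956/1 = 5826956*1 = 5826956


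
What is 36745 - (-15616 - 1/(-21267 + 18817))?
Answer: 128284449/2450 ≈ 52361.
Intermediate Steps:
36745 - (-15616 - 1/(-21267 + 18817)) = 36745 - (-15616 - 1/(-2450)) = 36745 - (-15616 - 1*(-1/2450)) = 36745 - (-15616 + 1/2450) = 36745 - 1*(-38259199/2450) = 36745 + 38259199/2450 = 128284449/2450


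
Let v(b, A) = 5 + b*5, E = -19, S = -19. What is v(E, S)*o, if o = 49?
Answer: -4410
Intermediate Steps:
v(b, A) = 5 + 5*b
v(E, S)*o = (5 + 5*(-19))*49 = (5 - 95)*49 = -90*49 = -4410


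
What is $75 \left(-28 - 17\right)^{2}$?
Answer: $151875$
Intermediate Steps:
$75 \left(-28 - 17\right)^{2} = 75 \left(-45\right)^{2} = 75 \cdot 2025 = 151875$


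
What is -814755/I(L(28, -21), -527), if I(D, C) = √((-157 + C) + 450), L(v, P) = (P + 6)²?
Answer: 271585*I*√26/26 ≈ 53262.0*I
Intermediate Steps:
L(v, P) = (6 + P)²
I(D, C) = √(293 + C)
-814755/I(L(28, -21), -527) = -814755/√(293 - 527) = -814755*(-I*√26/78) = -(-271585)*I*√26/26 = 271585*I*√26/26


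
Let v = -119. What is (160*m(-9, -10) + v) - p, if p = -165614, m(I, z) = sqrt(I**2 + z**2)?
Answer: 165495 + 160*sqrt(181) ≈ 1.6765e+5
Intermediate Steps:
(160*m(-9, -10) + v) - p = (160*sqrt((-9)**2 + (-10)**2) - 119) - 1*(-165614) = (160*sqrt(81 + 100) - 119) + 165614 = (160*sqrt(181) - 119) + 165614 = (-119 + 160*sqrt(181)) + 165614 = 165495 + 160*sqrt(181)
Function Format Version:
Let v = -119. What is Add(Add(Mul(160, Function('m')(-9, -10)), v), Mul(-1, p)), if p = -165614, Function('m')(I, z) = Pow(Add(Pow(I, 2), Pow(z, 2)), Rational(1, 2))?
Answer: Add(165495, Mul(160, Pow(181, Rational(1, 2)))) ≈ 1.6765e+5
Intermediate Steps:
Add(Add(Mul(160, Function('m')(-9, -10)), v), Mul(-1, p)) = Add(Add(Mul(160, Pow(Add(Pow(-9, 2), Pow(-10, 2)), Rational(1, 2))), -119), Mul(-1, -165614)) = Add(Add(Mul(160, Pow(Add(81, 100), Rational(1, 2))), -119), 165614) = Add(Add(Mul(160, Pow(181, Rational(1, 2))), -119), 165614) = Add(Add(-119, Mul(160, Pow(181, Rational(1, 2)))), 165614) = Add(165495, Mul(160, Pow(181, Rational(1, 2))))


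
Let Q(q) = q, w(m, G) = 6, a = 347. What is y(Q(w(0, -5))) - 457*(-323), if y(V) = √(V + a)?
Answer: 147611 + √353 ≈ 1.4763e+5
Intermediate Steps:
y(V) = √(347 + V) (y(V) = √(V + 347) = √(347 + V))
y(Q(w(0, -5))) - 457*(-323) = √(347 + 6) - 457*(-323) = √353 - 1*(-147611) = √353 + 147611 = 147611 + √353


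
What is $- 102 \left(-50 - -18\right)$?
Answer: $3264$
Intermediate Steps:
$- 102 \left(-50 - -18\right) = - 102 \left(-50 + \left(-58 + 76\right)\right) = - 102 \left(-50 + 18\right) = \left(-102\right) \left(-32\right) = 3264$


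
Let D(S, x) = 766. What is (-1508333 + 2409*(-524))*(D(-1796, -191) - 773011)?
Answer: 2139619837005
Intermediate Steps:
(-1508333 + 2409*(-524))*(D(-1796, -191) - 773011) = (-1508333 + 2409*(-524))*(766 - 773011) = (-1508333 - 1262316)*(-772245) = -2770649*(-772245) = 2139619837005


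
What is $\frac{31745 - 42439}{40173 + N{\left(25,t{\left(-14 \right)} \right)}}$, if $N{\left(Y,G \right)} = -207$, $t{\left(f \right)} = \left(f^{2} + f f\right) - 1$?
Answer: $- \frac{5347}{19983} \approx -0.26758$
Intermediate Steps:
$t{\left(f \right)} = -1 + 2 f^{2}$ ($t{\left(f \right)} = \left(f^{2} + f^{2}\right) - 1 = 2 f^{2} - 1 = -1 + 2 f^{2}$)
$\frac{31745 - 42439}{40173 + N{\left(25,t{\left(-14 \right)} \right)}} = \frac{31745 - 42439}{40173 - 207} = - \frac{10694}{39966} = \left(-10694\right) \frac{1}{39966} = - \frac{5347}{19983}$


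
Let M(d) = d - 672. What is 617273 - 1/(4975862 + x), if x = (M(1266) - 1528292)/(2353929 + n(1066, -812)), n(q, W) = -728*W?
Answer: 9045663905672578571/14654235493332 ≈ 6.1727e+5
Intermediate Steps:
M(d) = -672 + d
x = -1527698/2945065 (x = ((-672 + 1266) - 1528292)/(2353929 - 728*(-812)) = (594 - 1528292)/(2353929 + 591136) = -1527698/2945065 ≈ -0.51873)
617273 - 1/(4975862 + x) = 617273 - 1/(4975862 - 1527698/2945065) = 617273 - 1/14654235493332/2945065 = 617273 - 1*2945065/14654235493332 = 617273 - 2945065/14654235493332 = 9045663905672578571/14654235493332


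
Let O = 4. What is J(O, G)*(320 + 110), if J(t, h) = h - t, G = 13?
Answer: 3870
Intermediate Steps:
J(O, G)*(320 + 110) = (13 - 1*4)*(320 + 110) = (13 - 4)*430 = 9*430 = 3870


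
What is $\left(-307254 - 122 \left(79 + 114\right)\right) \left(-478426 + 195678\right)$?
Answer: $93533038400$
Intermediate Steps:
$\left(-307254 - 122 \left(79 + 114\right)\right) \left(-478426 + 195678\right) = \left(-307254 - 23546\right) \left(-282748\right) = \left(-330800\right) \left(-282748\right) = 93533038400$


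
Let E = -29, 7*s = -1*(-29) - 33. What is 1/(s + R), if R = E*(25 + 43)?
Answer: -7/13808 ≈ -0.00050695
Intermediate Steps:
s = -4/7 (s = (-1*(-29) - 33)/7 = (29 - 33)/7 = (⅐)*(-4) = -4/7 ≈ -0.57143)
R = -1972 (R = -29*(25 + 43) = -29*68 = -1972)
1/(s + R) = 1/(-4/7 - 1972) = 1/(-13808/7) = -7/13808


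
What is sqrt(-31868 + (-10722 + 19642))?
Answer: 2*I*sqrt(5737) ≈ 151.49*I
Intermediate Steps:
sqrt(-31868 + (-10722 + 19642)) = sqrt(-31868 + 8920) = sqrt(-22948) = 2*I*sqrt(5737)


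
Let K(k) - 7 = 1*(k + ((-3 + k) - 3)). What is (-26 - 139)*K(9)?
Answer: -3135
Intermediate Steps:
K(k) = 1 + 2*k (K(k) = 7 + 1*(k + ((-3 + k) - 3)) = 7 + 1*(k + (-6 + k)) = 7 + 1*(-6 + 2*k) = 7 + (-6 + 2*k) = 1 + 2*k)
(-26 - 139)*K(9) = (-26 - 139)*(1 + 2*9) = -165*(1 + 18) = -165*19 = -3135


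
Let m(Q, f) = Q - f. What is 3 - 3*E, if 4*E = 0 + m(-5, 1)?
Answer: 15/2 ≈ 7.5000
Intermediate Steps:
E = -3/2 (E = (0 + (-5 - 1*1))/4 = (0 + (-5 - 1))/4 = (0 - 6)/4 = (¼)*(-6) = -3/2 ≈ -1.5000)
3 - 3*E = 3 - 3*(-3/2) = 3 + 9/2 = 15/2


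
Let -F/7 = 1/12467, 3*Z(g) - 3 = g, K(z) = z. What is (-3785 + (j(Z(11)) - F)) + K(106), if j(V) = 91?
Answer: -6390227/1781 ≈ -3588.0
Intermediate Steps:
Z(g) = 1 + g/3
F = -1/1781 (F = -7/12467 = -7*1/12467 = -1/1781 ≈ -0.00056148)
(-3785 + (j(Z(11)) - F)) + K(106) = (-3785 + (91 - 1*(-1/1781))) + 106 = (-3785 + (91 + 1/1781)) + 106 = (-3785 + 162072/1781) + 106 = -6579013/1781 + 106 = -6390227/1781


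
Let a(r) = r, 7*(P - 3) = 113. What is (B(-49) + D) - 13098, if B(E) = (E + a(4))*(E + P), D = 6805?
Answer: -34646/7 ≈ -4949.4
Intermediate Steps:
P = 134/7 (P = 3 + (⅐)*113 = 3 + 113/7 = 134/7 ≈ 19.143)
B(E) = (4 + E)*(134/7 + E) (B(E) = (E + 4)*(E + 134/7) = (4 + E)*(134/7 + E))
(B(-49) + D) - 13098 = ((536/7 + (-49)² + (162/7)*(-49)) + 6805) - 13098 = ((536/7 + 2401 - 1134) + 6805) - 13098 = (9405/7 + 6805) - 13098 = 57040/7 - 13098 = -34646/7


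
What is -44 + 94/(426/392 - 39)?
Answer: -345388/7431 ≈ -46.479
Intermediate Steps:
-44 + 94/(426/392 - 39) = -44 + 94/(426*(1/392) - 39) = -44 + 94/(213/196 - 39) = -44 + 94/(-7431/196) = -44 + 94*(-196/7431) = -44 - 18424/7431 = -345388/7431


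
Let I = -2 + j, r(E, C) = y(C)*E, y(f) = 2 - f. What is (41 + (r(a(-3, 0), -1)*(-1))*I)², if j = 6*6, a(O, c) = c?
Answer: 1681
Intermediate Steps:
r(E, C) = E*(2 - C) (r(E, C) = (2 - C)*E = E*(2 - C))
j = 36
I = 34 (I = -2 + 36 = 34)
(41 + (r(a(-3, 0), -1)*(-1))*I)² = (41 + ((0*(2 - 1*(-1)))*(-1))*34)² = (41 + ((0*(2 + 1))*(-1))*34)² = (41 + ((0*3)*(-1))*34)² = (41 + (0*(-1))*34)² = (41 + 0*34)² = (41 + 0)² = 41² = 1681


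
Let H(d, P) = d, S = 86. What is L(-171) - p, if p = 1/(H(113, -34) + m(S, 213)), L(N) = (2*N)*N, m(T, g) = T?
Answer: 11637917/199 ≈ 58482.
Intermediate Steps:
L(N) = 2*N²
p = 1/199 (p = 1/(113 + 86) = 1/199 ≈ 0.0050251)
L(-171) - p = 2*(-171)² - 1*1/199 = 2*29241 - 1/199 = 58482 - 1/199 = 11637917/199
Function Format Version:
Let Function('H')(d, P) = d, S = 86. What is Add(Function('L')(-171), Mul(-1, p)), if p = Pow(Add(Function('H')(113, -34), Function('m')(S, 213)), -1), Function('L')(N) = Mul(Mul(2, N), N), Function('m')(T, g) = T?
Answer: Rational(11637917, 199) ≈ 58482.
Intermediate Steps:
Function('L')(N) = Mul(2, Pow(N, 2))
p = Rational(1, 199) (p = Pow(Add(113, 86), -1) = Pow(199, -1) = Rational(1, 199) ≈ 0.0050251)
Add(Function('L')(-171), Mul(-1, p)) = Add(Mul(2, Pow(-171, 2)), Mul(-1, Rational(1, 199))) = Add(Mul(2, 29241), Rational(-1, 199)) = Add(58482, Rational(-1, 199)) = Rational(11637917, 199)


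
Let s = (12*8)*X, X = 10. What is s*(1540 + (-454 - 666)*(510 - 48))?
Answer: -495264000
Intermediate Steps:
s = 960 (s = (12*8)*10 = 96*10 = 960)
s*(1540 + (-454 - 666)*(510 - 48)) = 960*(1540 + (-454 - 666)*(510 - 48)) = 960*(1540 - 1120*462) = 960*(1540 - 517440) = 960*(-515900) = -495264000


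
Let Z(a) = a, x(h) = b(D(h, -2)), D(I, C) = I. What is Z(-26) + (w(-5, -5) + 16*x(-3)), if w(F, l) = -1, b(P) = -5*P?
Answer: 213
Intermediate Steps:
x(h) = -5*h
Z(-26) + (w(-5, -5) + 16*x(-3)) = -26 + (-1 + 16*(-5*(-3))) = -26 + (-1 + 16*15) = -26 + (-1 + 240) = -26 + 239 = 213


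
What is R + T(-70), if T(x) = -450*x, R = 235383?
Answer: 266883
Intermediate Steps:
R + T(-70) = 235383 - 450*(-70) = 235383 + 31500 = 266883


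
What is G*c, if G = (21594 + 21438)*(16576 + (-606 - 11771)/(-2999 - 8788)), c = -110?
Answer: -308299978251760/3929 ≈ -7.8468e+10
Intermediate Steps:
G = 2802727075016/3929 (G = 43032*(16576 - 12377/(-11787)) = 43032*(16576 - 12377*(-1/11787)) = 43032*(16576 + 12377/11787) = 43032*(195393689/11787) = 2802727075016/3929 ≈ 7.1334e+8)
G*c = (2802727075016/3929)*(-110) = -308299978251760/3929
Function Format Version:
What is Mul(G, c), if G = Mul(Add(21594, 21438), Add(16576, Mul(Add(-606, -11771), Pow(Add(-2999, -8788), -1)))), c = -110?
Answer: Rational(-308299978251760, 3929) ≈ -7.8468e+10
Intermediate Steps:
G = Rational(2802727075016, 3929) (G = Mul(43032, Add(16576, Mul(-12377, Pow(-11787, -1)))) = Mul(43032, Add(16576, Mul(-12377, Rational(-1, 11787)))) = Mul(43032, Add(16576, Rational(12377, 11787))) = Mul(43032, Rational(195393689, 11787)) = Rational(2802727075016, 3929) ≈ 7.1334e+8)
Mul(G, c) = Mul(Rational(2802727075016, 3929), -110) = Rational(-308299978251760, 3929)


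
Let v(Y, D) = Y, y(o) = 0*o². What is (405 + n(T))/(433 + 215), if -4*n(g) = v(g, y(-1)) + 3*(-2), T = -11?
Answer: 1637/2592 ≈ 0.63156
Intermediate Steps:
y(o) = 0
n(g) = 3/2 - g/4 (n(g) = -(g + 3*(-2))/4 = -(g - 6)/4 = -(-6 + g)/4 = 3/2 - g/4)
(405 + n(T))/(433 + 215) = (405 + (3/2 - ¼*(-11)))/(433 + 215) = (405 + (3/2 + 11/4))/648 = (405 + 17/4)*(1/648) = (1637/4)*(1/648) = 1637/2592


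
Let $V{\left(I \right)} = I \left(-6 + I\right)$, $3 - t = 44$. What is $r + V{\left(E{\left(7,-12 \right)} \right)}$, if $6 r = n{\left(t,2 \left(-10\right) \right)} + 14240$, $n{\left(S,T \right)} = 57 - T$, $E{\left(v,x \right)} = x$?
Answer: $\frac{15613}{6} \approx 2602.2$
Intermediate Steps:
$t = -41$ ($t = 3 - 44 = -41$)
$r = \frac{14317}{6}$ ($r = \frac{\left(57 - 2 \left(-10\right)\right) + 14240}{6} = \frac{\left(57 - -20\right) + 14240}{6} = \frac{\left(57 + 20\right) + 14240}{6} = \frac{77 + 14240}{6} = \frac{1}{6} \cdot 14317 = \frac{14317}{6} \approx 2386.2$)
$r + V{\left(E{\left(7,-12 \right)} \right)} = \frac{14317}{6} - 12 \left(-6 - 12\right) = \frac{14317}{6} - -216 = \frac{14317}{6} + 216 = \frac{15613}{6}$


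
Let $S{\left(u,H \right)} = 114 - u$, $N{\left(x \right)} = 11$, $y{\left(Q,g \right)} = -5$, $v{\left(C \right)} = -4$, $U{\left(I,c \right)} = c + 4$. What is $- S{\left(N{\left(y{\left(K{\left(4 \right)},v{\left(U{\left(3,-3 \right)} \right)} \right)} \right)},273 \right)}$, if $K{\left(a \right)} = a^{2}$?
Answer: $-103$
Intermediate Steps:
$U{\left(I,c \right)} = 4 + c$
$- S{\left(N{\left(y{\left(K{\left(4 \right)},v{\left(U{\left(3,-3 \right)} \right)} \right)} \right)},273 \right)} = - (114 - 11) = \left(-1\right) 103 = -103$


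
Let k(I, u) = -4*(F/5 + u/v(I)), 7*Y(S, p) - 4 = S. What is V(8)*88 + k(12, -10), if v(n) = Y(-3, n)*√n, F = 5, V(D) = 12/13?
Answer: 1004/13 + 140*√3/3 ≈ 158.06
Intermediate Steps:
Y(S, p) = 4/7 + S/7
V(D) = 12/13 (V(D) = 12*(1/13) = 12/13)
v(n) = √n/7 (v(n) = (4/7 + (⅐)*(-3))*√n = (4/7 - 3/7)*√n = √n/7)
k(I, u) = -4 - 28*u/√I (k(I, u) = -4*(5/5 + u/((√I/7))) = -4*(5*(⅕) + u*(7/√I)) = -4*(1 + 7*u/√I) = -4 - 28*u/√I)
V(8)*88 + k(12, -10) = (12/13)*88 + (-4 - 28*(-10)/√12) = 1056/13 + (-4 - 28*(-10)*√3/6) = 1056/13 + (-4 + 140*√3/3) = 1004/13 + 140*√3/3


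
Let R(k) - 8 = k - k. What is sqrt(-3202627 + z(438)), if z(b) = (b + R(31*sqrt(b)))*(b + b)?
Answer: I*sqrt(2811931) ≈ 1676.9*I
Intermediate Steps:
R(k) = 8 (R(k) = 8 + (k - k) = 8 + 0 = 8)
z(b) = 2*b*(8 + b) (z(b) = (b + 8)*(b + b) = (8 + b)*(2*b) = 2*b*(8 + b))
sqrt(-3202627 + z(438)) = sqrt(-3202627 + 2*438*(8 + 438)) = sqrt(-3202627 + 2*438*446) = sqrt(-3202627 + 390696) = sqrt(-2811931) = I*sqrt(2811931)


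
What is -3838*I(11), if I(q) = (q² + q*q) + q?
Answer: -971014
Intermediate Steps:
I(q) = q + 2*q² (I(q) = (q² + q²) + q = 2*q² + q = q + 2*q²)
-3838*I(11) = -42218*(1 + 2*11) = -42218*(1 + 22) = -42218*23 = -3838*253 = -971014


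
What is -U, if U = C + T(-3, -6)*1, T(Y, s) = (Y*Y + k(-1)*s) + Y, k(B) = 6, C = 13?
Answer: 17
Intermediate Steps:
T(Y, s) = Y + Y**2 + 6*s (T(Y, s) = (Y*Y + 6*s) + Y = (Y**2 + 6*s) + Y = Y + Y**2 + 6*s)
U = -17 (U = 13 + (-3 + (-3)**2 + 6*(-6))*1 = 13 + (-3 + 9 - 36)*1 = 13 - 30*1 = 13 - 30 = -17)
-U = -1*(-17) = 17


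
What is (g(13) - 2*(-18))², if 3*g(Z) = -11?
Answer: 9409/9 ≈ 1045.4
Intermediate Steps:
g(Z) = -11/3 (g(Z) = (⅓)*(-11) = -11/3)
(g(13) - 2*(-18))² = (-11/3 - 2*(-18))² = (-11/3 + 36)² = (97/3)² = 9409/9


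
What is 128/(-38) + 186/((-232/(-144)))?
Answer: 61756/551 ≈ 112.08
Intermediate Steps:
128/(-38) + 186/((-232/(-144))) = 128*(-1/38) + 186/((-232*(-1/144))) = -64/19 + 186/(29/18) = -64/19 + 186*(18/29) = -64/19 + 3348/29 = 61756/551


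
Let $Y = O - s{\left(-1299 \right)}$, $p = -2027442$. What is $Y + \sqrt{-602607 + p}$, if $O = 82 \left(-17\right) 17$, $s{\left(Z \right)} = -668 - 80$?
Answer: $-22950 + i \sqrt{2630049} \approx -22950.0 + 1621.7 i$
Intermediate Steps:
$s{\left(Z \right)} = -748$ ($s{\left(Z \right)} = -668 - 80 = -748$)
$O = -23698$ ($O = \left(-1394\right) 17 = -23698$)
$Y = -22950$ ($Y = -23698 - -748 = -23698 + 748 = -22950$)
$Y + \sqrt{-602607 + p} = -22950 + \sqrt{-602607 - 2027442} = -22950 + \sqrt{-2630049} = -22950 + i \sqrt{2630049}$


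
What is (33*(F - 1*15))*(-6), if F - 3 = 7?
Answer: 990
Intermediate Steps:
F = 10 (F = 3 + 7 = 10)
(33*(F - 1*15))*(-6) = (33*(10 - 1*15))*(-6) = (33*(10 - 15))*(-6) = (33*(-5))*(-6) = -165*(-6) = 990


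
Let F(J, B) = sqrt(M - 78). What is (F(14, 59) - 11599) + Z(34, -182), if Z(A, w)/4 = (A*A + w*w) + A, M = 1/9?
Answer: 125657 + I*sqrt(701)/3 ≈ 1.2566e+5 + 8.8255*I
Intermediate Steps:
M = 1/9 ≈ 0.11111
F(J, B) = I*sqrt(701)/3 (F(J, B) = sqrt(1/9 - 78) = sqrt(-701/9) = I*sqrt(701)/3)
Z(A, w) = 4*A + 4*A**2 + 4*w**2 (Z(A, w) = 4*((A*A + w*w) + A) = 4*((A**2 + w**2) + A) = 4*(A + A**2 + w**2) = 4*A + 4*A**2 + 4*w**2)
(F(14, 59) - 11599) + Z(34, -182) = (I*sqrt(701)/3 - 11599) + (4*34 + 4*34**2 + 4*(-182)**2) = (-11599 + I*sqrt(701)/3) + (136 + 4*1156 + 4*33124) = (-11599 + I*sqrt(701)/3) + (136 + 4624 + 132496) = (-11599 + I*sqrt(701)/3) + 137256 = 125657 + I*sqrt(701)/3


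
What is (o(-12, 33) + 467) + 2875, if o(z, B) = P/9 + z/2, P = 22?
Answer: 30046/9 ≈ 3338.4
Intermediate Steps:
o(z, B) = 22/9 + z/2
(o(-12, 33) + 467) + 2875 = ((22/9 + (½)*(-12)) + 467) + 2875 = ((22/9 - 6) + 467) + 2875 = (-32/9 + 467) + 2875 = 4171/9 + 2875 = 30046/9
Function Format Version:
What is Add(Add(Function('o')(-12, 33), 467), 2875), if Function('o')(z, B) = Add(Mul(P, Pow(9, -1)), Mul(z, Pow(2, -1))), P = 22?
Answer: Rational(30046, 9) ≈ 3338.4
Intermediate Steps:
Function('o')(z, B) = Add(Rational(22, 9), Mul(Rational(1, 2), z)) (Function('o')(z, B) = Add(Mul(22, Pow(9, -1)), Mul(z, Pow(2, -1))) = Add(Mul(22, Rational(1, 9)), Mul(z, Rational(1, 2))) = Add(Rational(22, 9), Mul(Rational(1, 2), z)))
Add(Add(Function('o')(-12, 33), 467), 2875) = Add(Add(Add(Rational(22, 9), Mul(Rational(1, 2), -12)), 467), 2875) = Add(Add(Add(Rational(22, 9), -6), 467), 2875) = Add(Add(Rational(-32, 9), 467), 2875) = Add(Rational(4171, 9), 2875) = Rational(30046, 9)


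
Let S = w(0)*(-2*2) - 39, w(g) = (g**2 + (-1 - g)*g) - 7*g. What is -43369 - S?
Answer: -43330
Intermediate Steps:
w(g) = g**2 - 7*g + g*(-1 - g) (w(g) = (g**2 + g*(-1 - g)) - 7*g = g**2 - 7*g + g*(-1 - g))
S = -39 (S = (-8*0)*(-2*2) - 39 = 0*(-4) - 39 = 0 - 39 = -39)
-43369 - S = -43369 - 1*(-39) = -43369 + 39 = -43330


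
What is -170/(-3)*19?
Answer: 3230/3 ≈ 1076.7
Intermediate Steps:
-170/(-3)*19 = -170*(-1)/3*19 = -17*(-10/3)*19 = (170/3)*19 = 3230/3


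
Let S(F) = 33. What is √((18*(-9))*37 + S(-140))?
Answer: I*√5961 ≈ 77.208*I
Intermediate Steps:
√((18*(-9))*37 + S(-140)) = √((18*(-9))*37 + 33) = √(-162*37 + 33) = √(-5994 + 33) = √(-5961) = I*√5961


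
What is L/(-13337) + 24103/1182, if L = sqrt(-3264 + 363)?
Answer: 24103/1182 - I*sqrt(2901)/13337 ≈ 20.392 - 0.0040385*I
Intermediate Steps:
L = I*sqrt(2901) (L = sqrt(-2901) = I*sqrt(2901) ≈ 53.861*I)
L/(-13337) + 24103/1182 = (I*sqrt(2901))/(-13337) + 24103/1182 = (I*sqrt(2901))*(-1/13337) + 24103*(1/1182) = -I*sqrt(2901)/13337 + 24103/1182 = 24103/1182 - I*sqrt(2901)/13337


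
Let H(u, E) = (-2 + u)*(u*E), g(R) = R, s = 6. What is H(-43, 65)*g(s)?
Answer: 754650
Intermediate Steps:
H(u, E) = E*u*(-2 + u) (H(u, E) = (-2 + u)*(E*u) = E*u*(-2 + u))
H(-43, 65)*g(s) = (65*(-43)*(-2 - 43))*6 = (65*(-43)*(-45))*6 = 125775*6 = 754650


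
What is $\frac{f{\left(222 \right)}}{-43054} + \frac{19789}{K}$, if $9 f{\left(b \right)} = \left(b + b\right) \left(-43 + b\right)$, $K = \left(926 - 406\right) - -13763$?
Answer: $\frac{362933597}{307470141} \approx 1.1804$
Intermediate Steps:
$K = 14283$ ($K = \left(926 - 406\right) + 13763 = 520 + 13763 = 14283$)
$f{\left(b \right)} = \frac{2 b \left(-43 + b\right)}{9}$ ($f{\left(b \right)} = \frac{\left(b + b\right) \left(-43 + b\right)}{9} = \frac{2 b \left(-43 + b\right)}{9}$)
$\frac{f{\left(222 \right)}}{-43054} + \frac{19789}{K} = \frac{\frac{2}{9} \cdot 222 \left(-43 + 222\right)}{-43054} + \frac{19789}{14283} = \frac{2}{9} \cdot 222 \cdot 179 \left(- \frac{1}{43054}\right) + 19789 \cdot \frac{1}{14283} = \frac{26492}{3} \left(- \frac{1}{43054}\right) + \frac{19789}{14283} = - \frac{13246}{64581} + \frac{19789}{14283} = \frac{362933597}{307470141}$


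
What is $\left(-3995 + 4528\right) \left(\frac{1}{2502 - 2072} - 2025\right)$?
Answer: $- \frac{464109217}{430} \approx -1.0793 \cdot 10^{6}$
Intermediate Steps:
$\left(-3995 + 4528\right) \left(\frac{1}{2502 - 2072} - 2025\right) = 533 \left(\frac{1}{430} - 2025\right) = 533 \left(- \frac{870749}{430}\right) = - \frac{464109217}{430}$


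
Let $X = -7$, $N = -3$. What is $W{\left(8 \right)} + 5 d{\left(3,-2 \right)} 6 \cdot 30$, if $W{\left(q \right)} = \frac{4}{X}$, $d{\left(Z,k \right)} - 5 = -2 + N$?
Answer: $- \frac{4}{7} \approx -0.57143$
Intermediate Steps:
$d{\left(Z,k \right)} = 0$ ($d{\left(Z,k \right)} = 5 - 5 = 0$)
$W{\left(q \right)} = - \frac{4}{7}$ ($W{\left(q \right)} = \frac{4}{-7} = 4 \left(- \frac{1}{7}\right) = - \frac{4}{7}$)
$W{\left(8 \right)} + 5 d{\left(3,-2 \right)} 6 \cdot 30 = - \frac{4}{7} + 5 \cdot 0 \cdot 6 \cdot 30 = - \frac{4}{7} + 0 \cdot 6 \cdot 30 = - \frac{4}{7} + 0 \cdot 30 = - \frac{4}{7} + 0 = - \frac{4}{7}$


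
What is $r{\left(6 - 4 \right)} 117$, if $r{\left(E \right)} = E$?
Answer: $234$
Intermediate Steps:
$r{\left(6 - 4 \right)} 117 = \left(6 - 4\right) 117 = 2 \cdot 117 = 234$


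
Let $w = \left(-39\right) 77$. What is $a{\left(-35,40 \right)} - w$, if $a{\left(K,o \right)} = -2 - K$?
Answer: $3036$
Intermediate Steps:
$w = -3003$
$a{\left(-35,40 \right)} - w = \left(-2 - -35\right) - -3003 = \left(-2 + 35\right) + 3003 = 33 + 3003 = 3036$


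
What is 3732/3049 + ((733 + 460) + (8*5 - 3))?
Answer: 3754002/3049 ≈ 1231.2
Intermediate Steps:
3732/3049 + ((733 + 460) + (8*5 - 3)) = 3732*(1/3049) + (1193 + (40 - 3)) = 3732/3049 + (1193 + 37) = 3732/3049 + 1230 = 3754002/3049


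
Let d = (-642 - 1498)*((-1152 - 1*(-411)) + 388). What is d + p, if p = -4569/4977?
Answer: 1253240257/1659 ≈ 7.5542e+5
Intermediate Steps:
d = 755420 (d = -2140*((-1152 + 411) + 388) = -2140*(-741 + 388) = -2140*(-353) = 755420)
p = -1523/1659 (p = -4569*1/4977 = -1523/1659 ≈ -0.91802)
d + p = 755420 - 1523/1659 = 1253240257/1659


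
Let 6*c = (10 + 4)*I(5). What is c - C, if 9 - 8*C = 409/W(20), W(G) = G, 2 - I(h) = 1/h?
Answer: 901/160 ≈ 5.6312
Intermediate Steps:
I(h) = 2 - 1/h
C = -229/160 (C = 9/8 - 409/(8*20) = 9/8 - ⅛*409/20 = 9/8 - 409/160 = -229/160 ≈ -1.4312)
c = 21/5 (c = ((10 + 4)*(2 - 1/5))/6 = (14*(2 - 1*⅕))/6 = (14*(2 - ⅕))/6 = (14*(9/5))/6 = (⅙)*(126/5) = 21/5 ≈ 4.2000)
c - C = 21/5 - 1*(-229/160) = 21/5 + 229/160 = 901/160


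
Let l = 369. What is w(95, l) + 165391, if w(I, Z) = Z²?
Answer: 301552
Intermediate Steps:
w(95, l) + 165391 = 369² + 165391 = 136161 + 165391 = 301552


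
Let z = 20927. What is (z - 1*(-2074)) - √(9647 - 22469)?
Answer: 23001 - I*√12822 ≈ 23001.0 - 113.23*I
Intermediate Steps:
(z - 1*(-2074)) - √(9647 - 22469) = (20927 - 1*(-2074)) - √(9647 - 22469) = (20927 + 2074) - √(-12822) = 23001 - I*√12822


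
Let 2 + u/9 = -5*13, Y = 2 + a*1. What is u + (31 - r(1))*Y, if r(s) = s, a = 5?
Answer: -393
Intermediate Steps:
Y = 7 (Y = 2 + 5*1 = 2 + 5 = 7)
u = -603 (u = -18 + 9*(-5*13) = -18 + 9*(-65) = -18 - 585 = -603)
u + (31 - r(1))*Y = -603 + (31 - 1*1)*7 = -603 + (31 - 1)*7 = -603 + 30*7 = -603 + 210 = -393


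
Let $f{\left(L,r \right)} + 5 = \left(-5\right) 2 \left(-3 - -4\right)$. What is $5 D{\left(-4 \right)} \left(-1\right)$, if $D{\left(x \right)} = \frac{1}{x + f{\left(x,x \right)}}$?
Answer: $\frac{5}{19} \approx 0.26316$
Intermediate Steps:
$f{\left(L,r \right)} = -15$ ($f{\left(L,r \right)} = -5 + \left(-5\right) 2 \left(-3 - -4\right) = -5 - 10 \left(-3 + 4\right) = -5 - 10 = -15$)
$D{\left(x \right)} = \frac{1}{-15 + x}$ ($D{\left(x \right)} = \frac{1}{x - 15} = \frac{1}{-15 + x}$)
$5 D{\left(-4 \right)} \left(-1\right) = \frac{5}{-15 - 4} \left(-1\right) = \frac{5}{-19} \left(-1\right) = 5 \left(- \frac{1}{19}\right) \left(-1\right) = \left(- \frac{5}{19}\right) \left(-1\right) = \frac{5}{19}$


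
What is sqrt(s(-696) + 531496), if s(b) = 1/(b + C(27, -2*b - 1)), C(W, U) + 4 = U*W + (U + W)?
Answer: sqrt(31145147392931)/7655 ≈ 729.04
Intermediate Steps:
C(W, U) = -4 + U + W + U*W (C(W, U) = -4 + (U*W + (U + W)) = -4 + (U + W + U*W) = -4 + U + W + U*W)
s(b) = 1/(-5 - 55*b) (s(b) = 1/(b + (-4 + (-2*b - 1) + 27 + (-2*b - 1)*27)) = 1/(b + (-4 + (-1 - 2*b) + 27 + (-1 - 2*b)*27)) = 1/(b + (-4 + (-1 - 2*b) + 27 + (-27 - 54*b))) = 1/(b + (-5 - 56*b)) = 1/(-5 - 55*b))
sqrt(s(-696) + 531496) = sqrt(1/(5*(-1 - 11*(-696))) + 531496) = sqrt(1/(5*(-1 + 7656)) + 531496) = sqrt((1/5)/7655 + 531496) = sqrt((1/5)*(1/7655) + 531496) = sqrt(1/38275 + 531496) = sqrt(20343009401/38275) = sqrt(31145147392931)/7655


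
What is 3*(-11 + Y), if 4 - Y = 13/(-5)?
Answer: -66/5 ≈ -13.200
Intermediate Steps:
Y = 33/5 (Y = 4 - 13/(-5) = 4 - 13*(-1)/5 = 4 - 1*(-13/5) = 4 + 13/5 = 33/5 ≈ 6.6000)
3*(-11 + Y) = 3*(-11 + 33/5) = 3*(-22/5) = -66/5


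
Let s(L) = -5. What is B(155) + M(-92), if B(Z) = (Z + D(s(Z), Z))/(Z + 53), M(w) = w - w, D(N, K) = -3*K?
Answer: -155/104 ≈ -1.4904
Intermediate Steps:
M(w) = 0
B(Z) = -2*Z/(53 + Z) (B(Z) = (Z - 3*Z)/(Z + 53) = (-2*Z)/(53 + Z) = -2*Z/(53 + Z))
B(155) + M(-92) = -2*155/(53 + 155) + 0 = -2*155/208 + 0 = -2*155*1/208 + 0 = -155/104 + 0 = -155/104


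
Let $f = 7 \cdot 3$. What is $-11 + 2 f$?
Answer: $31$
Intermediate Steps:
$f = 21$
$-11 + 2 f = -11 + 2 \cdot 21 = -11 + 42 = 31$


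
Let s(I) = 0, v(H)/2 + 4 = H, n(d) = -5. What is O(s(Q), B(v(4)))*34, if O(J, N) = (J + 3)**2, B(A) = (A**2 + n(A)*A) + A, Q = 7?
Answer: 306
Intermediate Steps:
v(H) = -8 + 2*H
B(A) = A**2 - 4*A (B(A) = (A**2 - 5*A) + A = A**2 - 4*A)
O(J, N) = (3 + J)**2
O(s(Q), B(v(4)))*34 = (3 + 0)**2*34 = 3**2*34 = 9*34 = 306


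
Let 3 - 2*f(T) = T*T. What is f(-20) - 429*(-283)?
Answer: 242417/2 ≈ 1.2121e+5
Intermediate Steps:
f(T) = 3/2 - T²/2 (f(T) = 3/2 - T*T/2 = 3/2 - T²/2)
f(-20) - 429*(-283) = (3/2 - ½*(-20)²) - 429*(-283) = (3/2 - ½*400) + 121407 = (3/2 - 200) + 121407 = -397/2 + 121407 = 242417/2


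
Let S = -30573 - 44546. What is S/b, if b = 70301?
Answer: -6829/6391 ≈ -1.0685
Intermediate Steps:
S = -75119
S/b = -75119/70301 = -75119*1/70301 = -6829/6391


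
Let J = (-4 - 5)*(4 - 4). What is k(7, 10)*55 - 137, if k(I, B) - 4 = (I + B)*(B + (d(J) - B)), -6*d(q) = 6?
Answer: -852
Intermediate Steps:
J = 0 (J = -9*0 = 0)
d(q) = -1 (d(q) = -⅙*6 = -1)
k(I, B) = 4 - B - I (k(I, B) = 4 + (I + B)*(B + (-1 - B)) = 4 + (B + I)*(-1) = 4 + (-B - I) = 4 - B - I)
k(7, 10)*55 - 137 = (4 - 1*10 - 1*7)*55 - 137 = (4 - 10 - 7)*55 - 137 = -13*55 - 137 = -715 - 137 = -852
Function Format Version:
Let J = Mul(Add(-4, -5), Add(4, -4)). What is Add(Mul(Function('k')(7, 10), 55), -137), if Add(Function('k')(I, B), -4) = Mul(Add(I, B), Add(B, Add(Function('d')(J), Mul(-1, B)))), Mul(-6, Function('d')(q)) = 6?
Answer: -852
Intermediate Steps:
J = 0 (J = Mul(-9, 0) = 0)
Function('d')(q) = -1 (Function('d')(q) = Mul(Rational(-1, 6), 6) = -1)
Function('k')(I, B) = Add(4, Mul(-1, B), Mul(-1, I)) (Function('k')(I, B) = Add(4, Mul(Add(I, B), Add(B, Add(-1, Mul(-1, B))))) = Add(4, Mul(Add(B, I), -1)) = Add(4, Add(Mul(-1, B), Mul(-1, I))) = Add(4, Mul(-1, B), Mul(-1, I)))
Add(Mul(Function('k')(7, 10), 55), -137) = Add(Mul(Add(4, Mul(-1, 10), Mul(-1, 7)), 55), -137) = Add(Mul(Add(4, -10, -7), 55), -137) = Add(Mul(-13, 55), -137) = Add(-715, -137) = -852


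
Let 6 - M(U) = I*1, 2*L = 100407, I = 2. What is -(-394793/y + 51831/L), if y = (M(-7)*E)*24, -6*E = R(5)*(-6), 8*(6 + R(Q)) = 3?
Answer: -13231986077/18073260 ≈ -732.13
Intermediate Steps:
L = 100407/2 (L = (½)*100407 = 100407/2 ≈ 50204.)
R(Q) = -45/8 (R(Q) = -6 + (⅛)*3 = -6 + 3/8 = -45/8)
M(U) = 4 (M(U) = 6 - 2 = 4)
E = -45/8 (E = -(-15)*(-6)/16 = -⅙*135/4 = -45/8 ≈ -5.6250)
y = -540 (y = (4*(-45/8))*24 = -45/2*24 = -540)
-(-394793/y + 51831/L) = -(-394793/(-540) + 51831/(100407/2)) = -(-394793*(-1/540) + 51831*(2/100407)) = -(394793/540 + 34554/33469) = -1*13231986077/18073260 = -13231986077/18073260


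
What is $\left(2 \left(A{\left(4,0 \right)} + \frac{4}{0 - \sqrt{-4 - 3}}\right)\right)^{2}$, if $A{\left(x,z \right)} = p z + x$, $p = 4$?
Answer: $\frac{384}{7} + \frac{128 i \sqrt{7}}{7} \approx 54.857 + 48.379 i$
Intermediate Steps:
$A{\left(x,z \right)} = x + 4 z$ ($A{\left(x,z \right)} = 4 z + x = x + 4 z$)
$\left(2 \left(A{\left(4,0 \right)} + \frac{4}{0 - \sqrt{-4 - 3}}\right)\right)^{2} = \left(2 \left(\left(4 + 4 \cdot 0\right) + \frac{4}{0 - \sqrt{-4 - 3}}\right)\right)^{2} = \left(2 \left(\left(4 + 0\right) + \frac{4}{0 - \sqrt{-7}}\right)\right)^{2} = \left(2 \left(4 + \frac{4}{0 - i \sqrt{7}}\right)\right)^{2} = \left(2 \left(4 + \frac{4}{\left(-1\right) i \sqrt{7}}\right)\right)^{2} = \left(2 \left(4 + 4 \frac{i \sqrt{7}}{7}\right)\right)^{2} = \left(2 \left(4 + \frac{4 i \sqrt{7}}{7}\right)\right)^{2} = \left(8 + \frac{8 i \sqrt{7}}{7}\right)^{2}$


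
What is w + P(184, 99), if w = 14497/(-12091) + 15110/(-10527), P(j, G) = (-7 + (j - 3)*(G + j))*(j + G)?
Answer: 1844840641543567/127281957 ≈ 1.4494e+7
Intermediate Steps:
P(j, G) = (-7 + (-3 + j)*(G + j))*(G + j)
w = -335304929/127281957 (w = 14497*(-1/12091) + 15110*(-1/10527) = -14497/12091 - 15110/10527 = -335304929/127281957 ≈ -2.6343)
w + P(184, 99) = -335304929/127281957 + (184**3 - 7*99 - 7*184 - 3*99**2 - 3*184**2 + 184*99**2 - 6*99*184 + 2*99*184**2) = -335304929/127281957 + (6229504 - 693 - 1288 - 3*9801 - 3*33856 + 184*9801 - 109296 + 2*99*33856) = -335304929/127281957 + (6229504 - 693 - 1288 - 29403 - 101568 + 1803384 - 109296 + 6703488) = -335304929/127281957 + 14494128 = 1844840641543567/127281957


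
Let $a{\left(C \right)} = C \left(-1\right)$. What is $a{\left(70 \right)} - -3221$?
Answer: $3151$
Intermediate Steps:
$a{\left(C \right)} = - C$
$a{\left(70 \right)} - -3221 = \left(-1\right) 70 - -3221 = -70 + 3221 = 3151$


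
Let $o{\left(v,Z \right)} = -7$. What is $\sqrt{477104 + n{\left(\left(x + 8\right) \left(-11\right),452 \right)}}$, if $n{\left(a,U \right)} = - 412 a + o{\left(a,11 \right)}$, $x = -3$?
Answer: $\sqrt{499757} \approx 706.93$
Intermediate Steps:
$n{\left(a,U \right)} = -7 - 412 a$ ($n{\left(a,U \right)} = - 412 a - 7 = -7 - 412 a$)
$\sqrt{477104 + n{\left(\left(x + 8\right) \left(-11\right),452 \right)}} = \sqrt{477104 - \left(7 + 412 \left(-3 + 8\right) \left(-11\right)\right)} = \sqrt{477104 - \left(7 + 412 \cdot 5 \left(-11\right)\right)} = \sqrt{477104 - -22653} = \sqrt{477104 + \left(-7 + 22660\right)} = \sqrt{477104 + 22653} = \sqrt{499757}$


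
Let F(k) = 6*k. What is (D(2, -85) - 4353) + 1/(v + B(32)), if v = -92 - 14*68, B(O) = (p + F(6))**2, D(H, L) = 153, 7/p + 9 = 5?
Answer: -8672984/2065 ≈ -4200.0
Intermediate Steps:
p = -7/4 (p = 7/(-9 + 5) = 7/(-4) = 7*(-1/4) = -7/4 ≈ -1.7500)
B(O) = 18769/16 (B(O) = (-7/4 + 6*6)**2 = (-7/4 + 36)**2 = (137/4)**2 = 18769/16)
v = -1044 (v = -92 - 952 = -1044)
(D(2, -85) - 4353) + 1/(v + B(32)) = (153 - 4353) + 1/(-1044 + 18769/16) = -4200 + 1/(2065/16) = -4200 + 16/2065 = -8672984/2065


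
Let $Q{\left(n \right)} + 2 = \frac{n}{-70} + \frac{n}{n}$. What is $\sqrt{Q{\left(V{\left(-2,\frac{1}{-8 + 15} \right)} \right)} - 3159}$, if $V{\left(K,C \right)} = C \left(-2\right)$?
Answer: $\frac{i \sqrt{3870995}}{35} \approx 56.214 i$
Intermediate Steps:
$V{\left(K,C \right)} = - 2 C$
$Q{\left(n \right)} = -1 - \frac{n}{70}$ ($Q{\left(n \right)} = -2 + \left(\frac{n}{-70} + \frac{n}{n}\right) = -2 + \left(n \left(- \frac{1}{70}\right) + 1\right) = -2 - \left(-1 + \frac{n}{70}\right) = -1 - \frac{n}{70}$)
$\sqrt{Q{\left(V{\left(-2,\frac{1}{-8 + 15} \right)} \right)} - 3159} = \sqrt{\left(-1 - \frac{\left(-2\right) \frac{1}{-8 + 15}}{70}\right) - 3159} = \sqrt{\left(-1 - \frac{\left(-2\right) \frac{1}{7}}{70}\right) - 3159} = \sqrt{\left(-1 - - \frac{1}{245}\right) - 3159} = \sqrt{\left(-1 + \frac{1}{245}\right) - 3159} = \sqrt{- \frac{244}{245} - 3159} = \sqrt{- \frac{774199}{245}} = \frac{i \sqrt{3870995}}{35}$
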